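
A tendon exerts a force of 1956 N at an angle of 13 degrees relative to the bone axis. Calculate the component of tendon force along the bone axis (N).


F_eff = F_tendon * cos(theta)
theta = 13 deg = 0.2269 rad
cos(theta) = 0.9744
F_eff = 1956 * 0.9744
F_eff = 1905.8678


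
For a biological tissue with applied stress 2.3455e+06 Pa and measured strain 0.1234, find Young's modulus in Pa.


E = stress / strain
E = 2.3455e+06 / 0.1234
E = 1.9007e+07


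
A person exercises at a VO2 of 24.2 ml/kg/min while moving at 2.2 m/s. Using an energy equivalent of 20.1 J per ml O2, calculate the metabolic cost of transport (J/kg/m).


Power per kg = VO2 * 20.1 / 60
Power per kg = 24.2 * 20.1 / 60 = 8.1070 W/kg
Cost = power_per_kg / speed
Cost = 8.1070 / 2.2
Cost = 3.6850


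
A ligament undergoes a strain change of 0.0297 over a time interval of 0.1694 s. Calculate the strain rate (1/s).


strain_rate = delta_strain / delta_t
strain_rate = 0.0297 / 0.1694
strain_rate = 0.1753


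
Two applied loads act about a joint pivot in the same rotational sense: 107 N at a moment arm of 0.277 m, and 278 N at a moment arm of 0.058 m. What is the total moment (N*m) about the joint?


M = F1 * d1 + F2 * d2
M = 107 * 0.277 + 278 * 0.058
M = 29.6390 + 16.1240
M = 45.7630


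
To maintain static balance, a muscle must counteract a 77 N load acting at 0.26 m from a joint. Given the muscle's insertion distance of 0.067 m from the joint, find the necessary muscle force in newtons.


F_muscle = W * d_load / d_muscle
F_muscle = 77 * 0.26 / 0.067
Numerator = 20.0200
F_muscle = 298.8060


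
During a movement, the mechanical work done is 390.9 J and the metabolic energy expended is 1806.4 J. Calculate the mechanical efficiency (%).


eta = (W_mech / E_meta) * 100
eta = (390.9 / 1806.4) * 100
ratio = 0.2164
eta = 21.6397


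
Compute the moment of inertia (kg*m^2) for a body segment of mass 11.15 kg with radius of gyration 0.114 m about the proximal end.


I = m * k^2
I = 11.15 * 0.114^2
k^2 = 0.0130
I = 0.1449


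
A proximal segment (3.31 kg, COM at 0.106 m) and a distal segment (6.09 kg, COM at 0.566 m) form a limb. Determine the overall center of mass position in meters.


COM = (m1*x1 + m2*x2) / (m1 + m2)
COM = (3.31*0.106 + 6.09*0.566) / (3.31 + 6.09)
Numerator = 3.7978
Denominator = 9.4000
COM = 0.4040


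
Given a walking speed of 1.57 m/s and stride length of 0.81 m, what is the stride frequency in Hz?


f = v / stride_length
f = 1.57 / 0.81
f = 1.9383


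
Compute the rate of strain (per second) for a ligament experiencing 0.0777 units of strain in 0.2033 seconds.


strain_rate = delta_strain / delta_t
strain_rate = 0.0777 / 0.2033
strain_rate = 0.3822


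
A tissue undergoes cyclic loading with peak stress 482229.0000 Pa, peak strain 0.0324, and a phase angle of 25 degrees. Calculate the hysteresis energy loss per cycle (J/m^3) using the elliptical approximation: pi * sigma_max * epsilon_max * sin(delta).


E_loss = pi * sigma_max * epsilon_max * sin(delta)
delta = 25 deg = 0.4363 rad
sin(delta) = 0.4226
E_loss = pi * 482229.0000 * 0.0324 * 0.4226
E_loss = 20744.1893


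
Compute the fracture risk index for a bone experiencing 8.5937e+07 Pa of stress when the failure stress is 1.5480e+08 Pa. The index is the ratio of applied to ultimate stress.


FRI = applied / ultimate
FRI = 8.5937e+07 / 1.5480e+08
FRI = 0.5551


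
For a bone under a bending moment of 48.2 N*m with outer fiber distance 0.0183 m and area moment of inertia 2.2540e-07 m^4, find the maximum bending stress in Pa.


sigma = M * c / I
sigma = 48.2 * 0.0183 / 2.2540e-07
M * c = 0.8821
sigma = 3.9133e+06


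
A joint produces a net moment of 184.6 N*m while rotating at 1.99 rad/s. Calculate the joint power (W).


P = M * omega
P = 184.6 * 1.99
P = 367.3540


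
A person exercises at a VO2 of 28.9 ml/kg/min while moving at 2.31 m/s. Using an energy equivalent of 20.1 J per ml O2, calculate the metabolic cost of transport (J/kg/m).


Power per kg = VO2 * 20.1 / 60
Power per kg = 28.9 * 20.1 / 60 = 9.6815 W/kg
Cost = power_per_kg / speed
Cost = 9.6815 / 2.31
Cost = 4.1911


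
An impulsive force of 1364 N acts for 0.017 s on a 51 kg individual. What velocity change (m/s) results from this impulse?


J = F * dt = 1364 * 0.017 = 23.1880 N*s
delta_v = J / m
delta_v = 23.1880 / 51
delta_v = 0.4547


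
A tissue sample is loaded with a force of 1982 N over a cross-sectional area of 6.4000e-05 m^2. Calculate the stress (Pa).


stress = F / A
stress = 1982 / 6.4000e-05
stress = 3.0969e+07


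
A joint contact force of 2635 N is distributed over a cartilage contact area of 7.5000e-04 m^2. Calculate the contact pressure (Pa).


P = F / A
P = 2635 / 7.5000e-04
P = 3.5133e+06


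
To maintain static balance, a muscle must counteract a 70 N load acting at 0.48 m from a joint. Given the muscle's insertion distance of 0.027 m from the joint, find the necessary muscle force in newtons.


F_muscle = W * d_load / d_muscle
F_muscle = 70 * 0.48 / 0.027
Numerator = 33.6000
F_muscle = 1244.4444


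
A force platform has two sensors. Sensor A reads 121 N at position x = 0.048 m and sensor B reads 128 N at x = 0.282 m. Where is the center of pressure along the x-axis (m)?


COP_x = (F1*x1 + F2*x2) / (F1 + F2)
COP_x = (121*0.048 + 128*0.282) / (121 + 128)
Numerator = 41.9040
Denominator = 249
COP_x = 0.1683


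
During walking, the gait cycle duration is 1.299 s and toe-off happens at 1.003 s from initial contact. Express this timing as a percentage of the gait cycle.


pct = (event_time / cycle_time) * 100
pct = (1.003 / 1.299) * 100
ratio = 0.7721
pct = 77.2132


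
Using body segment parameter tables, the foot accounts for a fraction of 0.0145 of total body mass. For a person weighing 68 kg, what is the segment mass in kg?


m_segment = body_mass * fraction
m_segment = 68 * 0.0145
m_segment = 0.9860


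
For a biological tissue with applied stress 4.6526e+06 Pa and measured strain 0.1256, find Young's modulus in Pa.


E = stress / strain
E = 4.6526e+06 / 0.1256
E = 3.7043e+07


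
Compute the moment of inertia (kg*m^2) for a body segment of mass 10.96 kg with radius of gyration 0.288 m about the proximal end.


I = m * k^2
I = 10.96 * 0.288^2
k^2 = 0.0829
I = 0.9091


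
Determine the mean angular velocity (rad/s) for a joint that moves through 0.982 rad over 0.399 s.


omega = delta_theta / delta_t
omega = 0.982 / 0.399
omega = 2.4612


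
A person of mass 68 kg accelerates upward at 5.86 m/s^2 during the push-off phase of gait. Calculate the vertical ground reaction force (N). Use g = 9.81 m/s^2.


GRF = m * (g + a)
GRF = 68 * (9.81 + 5.86)
GRF = 68 * 15.6700
GRF = 1065.5600


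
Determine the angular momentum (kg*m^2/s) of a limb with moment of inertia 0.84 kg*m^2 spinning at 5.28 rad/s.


L = I * omega
L = 0.84 * 5.28
L = 4.4352


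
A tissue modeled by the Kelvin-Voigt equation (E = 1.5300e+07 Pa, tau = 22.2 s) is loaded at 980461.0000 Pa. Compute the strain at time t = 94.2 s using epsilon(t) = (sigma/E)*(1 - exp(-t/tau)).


epsilon(t) = (sigma/E) * (1 - exp(-t/tau))
sigma/E = 980461.0000 / 1.5300e+07 = 0.0641
exp(-t/tau) = exp(-94.2 / 22.2) = 0.0144
epsilon = 0.0641 * (1 - 0.0144)
epsilon = 0.0632


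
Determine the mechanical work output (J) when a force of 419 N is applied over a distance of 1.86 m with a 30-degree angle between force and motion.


W = F * d * cos(theta)
theta = 30 deg = 0.5236 rad
cos(theta) = 0.8660
W = 419 * 1.86 * 0.8660
W = 674.9282


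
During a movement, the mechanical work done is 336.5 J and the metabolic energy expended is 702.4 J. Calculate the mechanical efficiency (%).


eta = (W_mech / E_meta) * 100
eta = (336.5 / 702.4) * 100
ratio = 0.4791
eta = 47.9072


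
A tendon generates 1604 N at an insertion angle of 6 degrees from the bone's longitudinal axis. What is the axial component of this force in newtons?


F_eff = F_tendon * cos(theta)
theta = 6 deg = 0.1047 rad
cos(theta) = 0.9945
F_eff = 1604 * 0.9945
F_eff = 1595.2131


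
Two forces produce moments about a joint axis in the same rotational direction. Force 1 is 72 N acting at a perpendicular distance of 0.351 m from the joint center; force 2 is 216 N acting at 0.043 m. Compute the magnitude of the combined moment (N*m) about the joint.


M = F1 * d1 + F2 * d2
M = 72 * 0.351 + 216 * 0.043
M = 25.2720 + 9.2880
M = 34.5600


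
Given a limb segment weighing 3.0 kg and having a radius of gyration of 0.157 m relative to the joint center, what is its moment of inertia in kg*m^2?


I = m * k^2
I = 3.0 * 0.157^2
k^2 = 0.0246
I = 0.0739


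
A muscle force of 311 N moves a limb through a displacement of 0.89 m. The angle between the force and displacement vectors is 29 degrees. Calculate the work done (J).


W = F * d * cos(theta)
theta = 29 deg = 0.5061 rad
cos(theta) = 0.8746
W = 311 * 0.89 * 0.8746
W = 242.0860


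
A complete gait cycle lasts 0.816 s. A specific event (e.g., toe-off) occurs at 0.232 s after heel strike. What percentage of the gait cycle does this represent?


pct = (event_time / cycle_time) * 100
pct = (0.232 / 0.816) * 100
ratio = 0.2843
pct = 28.4314


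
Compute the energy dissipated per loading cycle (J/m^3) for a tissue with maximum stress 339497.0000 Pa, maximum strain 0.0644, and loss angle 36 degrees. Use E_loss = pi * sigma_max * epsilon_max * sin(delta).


E_loss = pi * sigma_max * epsilon_max * sin(delta)
delta = 36 deg = 0.6283 rad
sin(delta) = 0.5878
E_loss = pi * 339497.0000 * 0.0644 * 0.5878
E_loss = 40372.9391


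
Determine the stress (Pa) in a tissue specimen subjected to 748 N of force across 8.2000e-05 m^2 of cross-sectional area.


stress = F / A
stress = 748 / 8.2000e-05
stress = 9.1220e+06


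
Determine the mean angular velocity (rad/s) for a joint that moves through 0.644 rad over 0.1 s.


omega = delta_theta / delta_t
omega = 0.644 / 0.1
omega = 6.4400


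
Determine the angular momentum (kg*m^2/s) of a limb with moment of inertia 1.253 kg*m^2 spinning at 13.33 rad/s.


L = I * omega
L = 1.253 * 13.33
L = 16.7025


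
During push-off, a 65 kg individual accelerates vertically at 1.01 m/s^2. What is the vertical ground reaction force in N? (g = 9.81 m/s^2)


GRF = m * (g + a)
GRF = 65 * (9.81 + 1.01)
GRF = 65 * 10.8200
GRF = 703.3000


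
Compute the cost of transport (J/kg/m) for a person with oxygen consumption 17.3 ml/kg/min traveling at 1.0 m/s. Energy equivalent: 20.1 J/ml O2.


Power per kg = VO2 * 20.1 / 60
Power per kg = 17.3 * 20.1 / 60 = 5.7955 W/kg
Cost = power_per_kg / speed
Cost = 5.7955 / 1.0
Cost = 5.7955


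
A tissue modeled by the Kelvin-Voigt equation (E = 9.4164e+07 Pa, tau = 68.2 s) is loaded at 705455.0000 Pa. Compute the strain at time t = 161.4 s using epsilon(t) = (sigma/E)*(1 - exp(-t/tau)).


epsilon(t) = (sigma/E) * (1 - exp(-t/tau))
sigma/E = 705455.0000 / 9.4164e+07 = 0.0075
exp(-t/tau) = exp(-161.4 / 68.2) = 0.0938
epsilon = 0.0075 * (1 - 0.0938)
epsilon = 0.0068


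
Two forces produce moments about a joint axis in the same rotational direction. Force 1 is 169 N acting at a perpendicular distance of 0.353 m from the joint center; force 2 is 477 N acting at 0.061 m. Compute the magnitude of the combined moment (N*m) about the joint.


M = F1 * d1 + F2 * d2
M = 169 * 0.353 + 477 * 0.061
M = 59.6570 + 29.0970
M = 88.7540


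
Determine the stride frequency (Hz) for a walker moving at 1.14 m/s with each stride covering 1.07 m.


f = v / stride_length
f = 1.14 / 1.07
f = 1.0654


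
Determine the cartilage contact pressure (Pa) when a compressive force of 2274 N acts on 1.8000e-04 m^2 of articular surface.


P = F / A
P = 2274 / 1.8000e-04
P = 1.2633e+07


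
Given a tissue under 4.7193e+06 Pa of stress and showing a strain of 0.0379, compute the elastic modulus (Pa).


E = stress / strain
E = 4.7193e+06 / 0.0379
E = 1.2452e+08


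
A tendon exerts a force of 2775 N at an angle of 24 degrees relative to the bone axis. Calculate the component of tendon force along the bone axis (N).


F_eff = F_tendon * cos(theta)
theta = 24 deg = 0.4189 rad
cos(theta) = 0.9135
F_eff = 2775 * 0.9135
F_eff = 2535.0886


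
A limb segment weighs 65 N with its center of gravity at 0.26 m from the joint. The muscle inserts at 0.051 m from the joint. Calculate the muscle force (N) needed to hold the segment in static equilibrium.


F_muscle = W * d_load / d_muscle
F_muscle = 65 * 0.26 / 0.051
Numerator = 16.9000
F_muscle = 331.3725


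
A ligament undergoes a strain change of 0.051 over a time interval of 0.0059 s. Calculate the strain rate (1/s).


strain_rate = delta_strain / delta_t
strain_rate = 0.051 / 0.0059
strain_rate = 8.6441


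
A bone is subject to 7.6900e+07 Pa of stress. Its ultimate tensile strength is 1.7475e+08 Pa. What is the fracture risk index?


FRI = applied / ultimate
FRI = 7.6900e+07 / 1.7475e+08
FRI = 0.4401


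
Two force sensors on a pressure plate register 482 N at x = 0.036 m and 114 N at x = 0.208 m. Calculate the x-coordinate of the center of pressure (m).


COP_x = (F1*x1 + F2*x2) / (F1 + F2)
COP_x = (482*0.036 + 114*0.208) / (482 + 114)
Numerator = 41.0640
Denominator = 596
COP_x = 0.0689


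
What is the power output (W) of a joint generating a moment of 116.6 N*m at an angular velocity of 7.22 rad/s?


P = M * omega
P = 116.6 * 7.22
P = 841.8520


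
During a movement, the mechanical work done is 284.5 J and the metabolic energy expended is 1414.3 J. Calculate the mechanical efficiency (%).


eta = (W_mech / E_meta) * 100
eta = (284.5 / 1414.3) * 100
ratio = 0.2012
eta = 20.1160


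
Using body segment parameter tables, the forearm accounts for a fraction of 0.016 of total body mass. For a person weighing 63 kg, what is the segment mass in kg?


m_segment = body_mass * fraction
m_segment = 63 * 0.016
m_segment = 1.0080


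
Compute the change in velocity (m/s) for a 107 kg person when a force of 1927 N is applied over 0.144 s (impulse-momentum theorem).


J = F * dt = 1927 * 0.144 = 277.4880 N*s
delta_v = J / m
delta_v = 277.4880 / 107
delta_v = 2.5933


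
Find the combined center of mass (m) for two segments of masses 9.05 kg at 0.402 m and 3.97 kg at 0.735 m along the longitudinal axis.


COM = (m1*x1 + m2*x2) / (m1 + m2)
COM = (9.05*0.402 + 3.97*0.735) / (9.05 + 3.97)
Numerator = 6.5561
Denominator = 13.0200
COM = 0.5035


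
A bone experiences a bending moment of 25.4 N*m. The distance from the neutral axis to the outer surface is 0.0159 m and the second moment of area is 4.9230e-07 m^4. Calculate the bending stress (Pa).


sigma = M * c / I
sigma = 25.4 * 0.0159 / 4.9230e-07
M * c = 0.4039
sigma = 820353.4430


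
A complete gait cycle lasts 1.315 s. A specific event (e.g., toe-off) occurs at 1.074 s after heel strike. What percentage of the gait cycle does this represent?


pct = (event_time / cycle_time) * 100
pct = (1.074 / 1.315) * 100
ratio = 0.8167
pct = 81.6730


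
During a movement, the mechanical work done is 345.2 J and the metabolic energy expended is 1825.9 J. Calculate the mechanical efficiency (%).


eta = (W_mech / E_meta) * 100
eta = (345.2 / 1825.9) * 100
ratio = 0.1891
eta = 18.9057


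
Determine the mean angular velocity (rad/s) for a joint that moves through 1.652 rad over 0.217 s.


omega = delta_theta / delta_t
omega = 1.652 / 0.217
omega = 7.6129


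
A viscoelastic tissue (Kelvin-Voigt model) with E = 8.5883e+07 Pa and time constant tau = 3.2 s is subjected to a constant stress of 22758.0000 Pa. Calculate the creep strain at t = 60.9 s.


epsilon(t) = (sigma/E) * (1 - exp(-t/tau))
sigma/E = 22758.0000 / 8.5883e+07 = 2.6499e-04
exp(-t/tau) = exp(-60.9 / 3.2) = 5.4304e-09
epsilon = 2.6499e-04 * (1 - 5.4304e-09)
epsilon = 2.6499e-04


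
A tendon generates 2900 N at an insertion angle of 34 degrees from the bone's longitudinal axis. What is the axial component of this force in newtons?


F_eff = F_tendon * cos(theta)
theta = 34 deg = 0.5934 rad
cos(theta) = 0.8290
F_eff = 2900 * 0.8290
F_eff = 2404.2090


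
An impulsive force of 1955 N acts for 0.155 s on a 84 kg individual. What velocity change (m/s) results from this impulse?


J = F * dt = 1955 * 0.155 = 303.0250 N*s
delta_v = J / m
delta_v = 303.0250 / 84
delta_v = 3.6074


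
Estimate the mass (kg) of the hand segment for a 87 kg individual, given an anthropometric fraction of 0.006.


m_segment = body_mass * fraction
m_segment = 87 * 0.006
m_segment = 0.5220


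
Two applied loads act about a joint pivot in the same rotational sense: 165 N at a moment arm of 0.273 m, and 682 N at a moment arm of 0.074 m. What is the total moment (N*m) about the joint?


M = F1 * d1 + F2 * d2
M = 165 * 0.273 + 682 * 0.074
M = 45.0450 + 50.4680
M = 95.5130


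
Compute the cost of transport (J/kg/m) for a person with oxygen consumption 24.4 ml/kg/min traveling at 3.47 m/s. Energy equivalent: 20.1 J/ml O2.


Power per kg = VO2 * 20.1 / 60
Power per kg = 24.4 * 20.1 / 60 = 8.1740 W/kg
Cost = power_per_kg / speed
Cost = 8.1740 / 3.47
Cost = 2.3556


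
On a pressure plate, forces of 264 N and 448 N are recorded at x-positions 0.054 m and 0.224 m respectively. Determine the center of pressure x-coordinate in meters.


COP_x = (F1*x1 + F2*x2) / (F1 + F2)
COP_x = (264*0.054 + 448*0.224) / (264 + 448)
Numerator = 114.6080
Denominator = 712
COP_x = 0.1610


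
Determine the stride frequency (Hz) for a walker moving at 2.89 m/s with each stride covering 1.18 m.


f = v / stride_length
f = 2.89 / 1.18
f = 2.4492


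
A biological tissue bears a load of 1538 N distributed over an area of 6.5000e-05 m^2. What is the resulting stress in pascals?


stress = F / A
stress = 1538 / 6.5000e-05
stress = 2.3662e+07


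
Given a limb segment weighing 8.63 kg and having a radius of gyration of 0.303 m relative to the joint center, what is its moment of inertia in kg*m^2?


I = m * k^2
I = 8.63 * 0.303^2
k^2 = 0.0918
I = 0.7923


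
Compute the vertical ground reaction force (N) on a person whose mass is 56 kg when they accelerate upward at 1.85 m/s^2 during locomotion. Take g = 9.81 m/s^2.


GRF = m * (g + a)
GRF = 56 * (9.81 + 1.85)
GRF = 56 * 11.6600
GRF = 652.9600


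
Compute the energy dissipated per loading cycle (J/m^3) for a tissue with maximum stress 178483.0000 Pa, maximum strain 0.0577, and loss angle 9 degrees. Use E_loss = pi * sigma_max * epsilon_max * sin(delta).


E_loss = pi * sigma_max * epsilon_max * sin(delta)
delta = 9 deg = 0.1571 rad
sin(delta) = 0.1564
E_loss = pi * 178483.0000 * 0.0577 * 0.1564
E_loss = 5061.2173


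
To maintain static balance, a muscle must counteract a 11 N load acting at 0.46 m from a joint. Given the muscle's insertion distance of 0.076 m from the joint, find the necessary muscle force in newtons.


F_muscle = W * d_load / d_muscle
F_muscle = 11 * 0.46 / 0.076
Numerator = 5.0600
F_muscle = 66.5789


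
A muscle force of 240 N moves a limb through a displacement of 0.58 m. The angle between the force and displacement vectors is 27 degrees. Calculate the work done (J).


W = F * d * cos(theta)
theta = 27 deg = 0.4712 rad
cos(theta) = 0.8910
W = 240 * 0.58 * 0.8910
W = 124.0281


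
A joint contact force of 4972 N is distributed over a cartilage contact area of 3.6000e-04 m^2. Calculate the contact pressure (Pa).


P = F / A
P = 4972 / 3.6000e-04
P = 1.3811e+07


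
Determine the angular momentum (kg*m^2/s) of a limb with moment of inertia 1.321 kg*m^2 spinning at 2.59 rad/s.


L = I * omega
L = 1.321 * 2.59
L = 3.4214


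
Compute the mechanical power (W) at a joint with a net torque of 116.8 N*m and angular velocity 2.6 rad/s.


P = M * omega
P = 116.8 * 2.6
P = 303.6800


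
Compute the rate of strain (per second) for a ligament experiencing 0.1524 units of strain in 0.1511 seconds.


strain_rate = delta_strain / delta_t
strain_rate = 0.1524 / 0.1511
strain_rate = 1.0086


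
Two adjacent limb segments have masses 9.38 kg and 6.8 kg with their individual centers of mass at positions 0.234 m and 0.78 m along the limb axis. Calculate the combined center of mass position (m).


COM = (m1*x1 + m2*x2) / (m1 + m2)
COM = (9.38*0.234 + 6.8*0.78) / (9.38 + 6.8)
Numerator = 7.4989
Denominator = 16.1800
COM = 0.4635


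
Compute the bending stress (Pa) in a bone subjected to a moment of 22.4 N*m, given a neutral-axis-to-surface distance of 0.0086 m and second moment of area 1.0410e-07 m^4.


sigma = M * c / I
sigma = 22.4 * 0.0086 / 1.0410e-07
M * c = 0.1926
sigma = 1.8505e+06


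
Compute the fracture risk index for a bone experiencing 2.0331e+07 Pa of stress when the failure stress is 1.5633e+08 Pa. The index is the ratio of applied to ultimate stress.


FRI = applied / ultimate
FRI = 2.0331e+07 / 1.5633e+08
FRI = 0.1301


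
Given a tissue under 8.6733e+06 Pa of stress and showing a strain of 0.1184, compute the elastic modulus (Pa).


E = stress / strain
E = 8.6733e+06 / 0.1184
E = 7.3254e+07


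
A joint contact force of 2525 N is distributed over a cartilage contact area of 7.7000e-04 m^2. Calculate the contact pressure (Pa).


P = F / A
P = 2525 / 7.7000e-04
P = 3.2792e+06


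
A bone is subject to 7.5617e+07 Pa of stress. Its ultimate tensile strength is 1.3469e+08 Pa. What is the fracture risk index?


FRI = applied / ultimate
FRI = 7.5617e+07 / 1.3469e+08
FRI = 0.5614


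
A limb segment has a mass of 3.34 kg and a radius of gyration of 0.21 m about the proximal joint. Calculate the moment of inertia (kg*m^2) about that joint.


I = m * k^2
I = 3.34 * 0.21^2
k^2 = 0.0441
I = 0.1473


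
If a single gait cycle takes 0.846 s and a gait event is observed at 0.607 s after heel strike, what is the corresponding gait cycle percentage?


pct = (event_time / cycle_time) * 100
pct = (0.607 / 0.846) * 100
ratio = 0.7175
pct = 71.7494


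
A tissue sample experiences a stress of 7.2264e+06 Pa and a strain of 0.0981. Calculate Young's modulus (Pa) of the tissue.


E = stress / strain
E = 7.2264e+06 / 0.0981
E = 7.3664e+07


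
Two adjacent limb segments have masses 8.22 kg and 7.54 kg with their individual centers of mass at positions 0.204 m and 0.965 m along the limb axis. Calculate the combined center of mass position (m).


COM = (m1*x1 + m2*x2) / (m1 + m2)
COM = (8.22*0.204 + 7.54*0.965) / (8.22 + 7.54)
Numerator = 8.9530
Denominator = 15.7600
COM = 0.5681


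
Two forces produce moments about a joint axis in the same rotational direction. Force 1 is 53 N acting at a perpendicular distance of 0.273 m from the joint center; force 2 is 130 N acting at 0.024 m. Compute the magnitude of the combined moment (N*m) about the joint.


M = F1 * d1 + F2 * d2
M = 53 * 0.273 + 130 * 0.024
M = 14.4690 + 3.1200
M = 17.5890


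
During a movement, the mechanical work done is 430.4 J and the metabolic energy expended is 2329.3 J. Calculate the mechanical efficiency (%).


eta = (W_mech / E_meta) * 100
eta = (430.4 / 2329.3) * 100
ratio = 0.1848
eta = 18.4777


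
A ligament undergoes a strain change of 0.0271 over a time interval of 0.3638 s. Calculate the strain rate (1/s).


strain_rate = delta_strain / delta_t
strain_rate = 0.0271 / 0.3638
strain_rate = 0.0745


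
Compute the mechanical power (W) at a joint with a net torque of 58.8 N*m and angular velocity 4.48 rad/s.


P = M * omega
P = 58.8 * 4.48
P = 263.4240


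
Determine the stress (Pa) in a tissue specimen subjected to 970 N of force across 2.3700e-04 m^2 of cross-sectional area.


stress = F / A
stress = 970 / 2.3700e-04
stress = 4.0928e+06


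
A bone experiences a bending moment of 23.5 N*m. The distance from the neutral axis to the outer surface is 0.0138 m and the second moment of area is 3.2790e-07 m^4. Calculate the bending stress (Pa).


sigma = M * c / I
sigma = 23.5 * 0.0138 / 3.2790e-07
M * c = 0.3243
sigma = 989021.0430


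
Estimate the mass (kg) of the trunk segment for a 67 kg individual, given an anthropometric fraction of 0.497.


m_segment = body_mass * fraction
m_segment = 67 * 0.497
m_segment = 33.2990


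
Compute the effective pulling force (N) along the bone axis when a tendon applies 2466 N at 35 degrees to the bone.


F_eff = F_tendon * cos(theta)
theta = 35 deg = 0.6109 rad
cos(theta) = 0.8192
F_eff = 2466 * 0.8192
F_eff = 2020.0289


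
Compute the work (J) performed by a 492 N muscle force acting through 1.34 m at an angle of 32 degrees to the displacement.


W = F * d * cos(theta)
theta = 32 deg = 0.5585 rad
cos(theta) = 0.8480
W = 492 * 1.34 * 0.8480
W = 559.1011


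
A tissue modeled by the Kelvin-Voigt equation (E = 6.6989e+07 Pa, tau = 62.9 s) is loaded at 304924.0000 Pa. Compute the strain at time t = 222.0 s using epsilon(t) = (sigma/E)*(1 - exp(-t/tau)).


epsilon(t) = (sigma/E) * (1 - exp(-t/tau))
sigma/E = 304924.0000 / 6.6989e+07 = 0.0046
exp(-t/tau) = exp(-222.0 / 62.9) = 0.0293
epsilon = 0.0046 * (1 - 0.0293)
epsilon = 0.0044


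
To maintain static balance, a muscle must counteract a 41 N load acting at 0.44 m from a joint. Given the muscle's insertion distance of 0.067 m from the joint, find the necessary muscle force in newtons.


F_muscle = W * d_load / d_muscle
F_muscle = 41 * 0.44 / 0.067
Numerator = 18.0400
F_muscle = 269.2537


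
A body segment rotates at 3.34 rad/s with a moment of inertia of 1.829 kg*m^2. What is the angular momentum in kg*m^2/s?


L = I * omega
L = 1.829 * 3.34
L = 6.1089


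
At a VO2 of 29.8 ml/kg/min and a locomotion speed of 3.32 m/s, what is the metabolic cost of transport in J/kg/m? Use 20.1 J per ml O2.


Power per kg = VO2 * 20.1 / 60
Power per kg = 29.8 * 20.1 / 60 = 9.9830 W/kg
Cost = power_per_kg / speed
Cost = 9.9830 / 3.32
Cost = 3.0069


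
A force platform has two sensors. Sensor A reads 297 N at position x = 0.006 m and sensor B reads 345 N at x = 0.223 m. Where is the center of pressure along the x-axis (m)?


COP_x = (F1*x1 + F2*x2) / (F1 + F2)
COP_x = (297*0.006 + 345*0.223) / (297 + 345)
Numerator = 78.7170
Denominator = 642
COP_x = 0.1226


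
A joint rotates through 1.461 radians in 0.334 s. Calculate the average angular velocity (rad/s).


omega = delta_theta / delta_t
omega = 1.461 / 0.334
omega = 4.3743


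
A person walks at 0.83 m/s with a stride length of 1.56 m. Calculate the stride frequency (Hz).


f = v / stride_length
f = 0.83 / 1.56
f = 0.5321


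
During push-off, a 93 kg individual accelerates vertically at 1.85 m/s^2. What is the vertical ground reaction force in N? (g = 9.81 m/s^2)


GRF = m * (g + a)
GRF = 93 * (9.81 + 1.85)
GRF = 93 * 11.6600
GRF = 1084.3800


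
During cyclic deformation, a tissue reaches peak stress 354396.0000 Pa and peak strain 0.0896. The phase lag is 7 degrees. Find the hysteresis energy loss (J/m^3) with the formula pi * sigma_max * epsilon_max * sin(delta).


E_loss = pi * sigma_max * epsilon_max * sin(delta)
delta = 7 deg = 0.1222 rad
sin(delta) = 0.1219
E_loss = pi * 354396.0000 * 0.0896 * 0.1219
E_loss = 12157.4129


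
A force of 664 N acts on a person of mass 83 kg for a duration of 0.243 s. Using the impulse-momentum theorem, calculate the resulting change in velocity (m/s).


J = F * dt = 664 * 0.243 = 161.3520 N*s
delta_v = J / m
delta_v = 161.3520 / 83
delta_v = 1.9440


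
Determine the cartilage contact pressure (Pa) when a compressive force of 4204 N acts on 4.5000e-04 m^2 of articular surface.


P = F / A
P = 4204 / 4.5000e-04
P = 9.3422e+06


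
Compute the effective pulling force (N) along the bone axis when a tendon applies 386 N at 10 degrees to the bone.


F_eff = F_tendon * cos(theta)
theta = 10 deg = 0.1745 rad
cos(theta) = 0.9848
F_eff = 386 * 0.9848
F_eff = 380.1358


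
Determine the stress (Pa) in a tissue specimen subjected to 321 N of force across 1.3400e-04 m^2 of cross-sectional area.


stress = F / A
stress = 321 / 1.3400e-04
stress = 2.3955e+06


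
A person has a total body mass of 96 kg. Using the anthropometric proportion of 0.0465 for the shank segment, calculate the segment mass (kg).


m_segment = body_mass * fraction
m_segment = 96 * 0.0465
m_segment = 4.4640


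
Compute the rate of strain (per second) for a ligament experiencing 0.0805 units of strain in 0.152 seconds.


strain_rate = delta_strain / delta_t
strain_rate = 0.0805 / 0.152
strain_rate = 0.5296


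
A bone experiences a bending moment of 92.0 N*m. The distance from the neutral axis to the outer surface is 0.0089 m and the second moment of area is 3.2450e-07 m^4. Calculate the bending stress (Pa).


sigma = M * c / I
sigma = 92.0 * 0.0089 / 3.2450e-07
M * c = 0.8188
sigma = 2.5233e+06


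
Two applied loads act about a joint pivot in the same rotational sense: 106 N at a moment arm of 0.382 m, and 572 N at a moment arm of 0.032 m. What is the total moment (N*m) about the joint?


M = F1 * d1 + F2 * d2
M = 106 * 0.382 + 572 * 0.032
M = 40.4920 + 18.3040
M = 58.7960


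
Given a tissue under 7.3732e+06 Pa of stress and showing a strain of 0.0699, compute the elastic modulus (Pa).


E = stress / strain
E = 7.3732e+06 / 0.0699
E = 1.0548e+08


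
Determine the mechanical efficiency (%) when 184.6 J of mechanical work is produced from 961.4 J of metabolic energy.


eta = (W_mech / E_meta) * 100
eta = (184.6 / 961.4) * 100
ratio = 0.1920
eta = 19.2012


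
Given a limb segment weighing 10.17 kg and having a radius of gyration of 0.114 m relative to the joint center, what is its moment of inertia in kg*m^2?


I = m * k^2
I = 10.17 * 0.114^2
k^2 = 0.0130
I = 0.1322


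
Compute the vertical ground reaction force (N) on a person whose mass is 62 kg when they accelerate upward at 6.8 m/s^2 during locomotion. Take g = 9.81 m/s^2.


GRF = m * (g + a)
GRF = 62 * (9.81 + 6.8)
GRF = 62 * 16.6100
GRF = 1029.8200


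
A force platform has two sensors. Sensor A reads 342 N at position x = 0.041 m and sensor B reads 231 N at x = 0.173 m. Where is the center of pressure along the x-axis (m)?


COP_x = (F1*x1 + F2*x2) / (F1 + F2)
COP_x = (342*0.041 + 231*0.173) / (342 + 231)
Numerator = 53.9850
Denominator = 573
COP_x = 0.0942


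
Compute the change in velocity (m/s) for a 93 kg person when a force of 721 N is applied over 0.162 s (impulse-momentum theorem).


J = F * dt = 721 * 0.162 = 116.8020 N*s
delta_v = J / m
delta_v = 116.8020 / 93
delta_v = 1.2559


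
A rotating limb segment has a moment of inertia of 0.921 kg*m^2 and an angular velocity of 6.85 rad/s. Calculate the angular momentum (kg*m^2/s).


L = I * omega
L = 0.921 * 6.85
L = 6.3088


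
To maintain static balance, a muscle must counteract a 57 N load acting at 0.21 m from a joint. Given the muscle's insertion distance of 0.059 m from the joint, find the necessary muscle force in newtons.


F_muscle = W * d_load / d_muscle
F_muscle = 57 * 0.21 / 0.059
Numerator = 11.9700
F_muscle = 202.8814


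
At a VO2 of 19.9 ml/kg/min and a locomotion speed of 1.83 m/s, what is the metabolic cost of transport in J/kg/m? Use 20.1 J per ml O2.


Power per kg = VO2 * 20.1 / 60
Power per kg = 19.9 * 20.1 / 60 = 6.6665 W/kg
Cost = power_per_kg / speed
Cost = 6.6665 / 1.83
Cost = 3.6429


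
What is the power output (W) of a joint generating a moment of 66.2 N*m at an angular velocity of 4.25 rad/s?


P = M * omega
P = 66.2 * 4.25
P = 281.3500


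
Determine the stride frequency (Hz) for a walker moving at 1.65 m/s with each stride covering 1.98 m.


f = v / stride_length
f = 1.65 / 1.98
f = 0.8333


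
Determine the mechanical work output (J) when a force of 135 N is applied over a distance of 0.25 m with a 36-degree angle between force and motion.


W = F * d * cos(theta)
theta = 36 deg = 0.6283 rad
cos(theta) = 0.8090
W = 135 * 0.25 * 0.8090
W = 27.3043


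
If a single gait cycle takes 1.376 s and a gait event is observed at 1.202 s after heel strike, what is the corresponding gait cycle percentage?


pct = (event_time / cycle_time) * 100
pct = (1.202 / 1.376) * 100
ratio = 0.8735
pct = 87.3547


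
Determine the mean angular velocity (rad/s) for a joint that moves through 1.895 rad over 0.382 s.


omega = delta_theta / delta_t
omega = 1.895 / 0.382
omega = 4.9607


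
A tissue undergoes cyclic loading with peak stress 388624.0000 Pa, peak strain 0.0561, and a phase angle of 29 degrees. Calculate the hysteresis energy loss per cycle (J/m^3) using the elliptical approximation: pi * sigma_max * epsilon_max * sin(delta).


E_loss = pi * sigma_max * epsilon_max * sin(delta)
delta = 29 deg = 0.5061 rad
sin(delta) = 0.4848
E_loss = pi * 388624.0000 * 0.0561 * 0.4848
E_loss = 33205.7719


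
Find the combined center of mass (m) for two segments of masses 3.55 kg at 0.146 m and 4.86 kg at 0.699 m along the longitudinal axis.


COM = (m1*x1 + m2*x2) / (m1 + m2)
COM = (3.55*0.146 + 4.86*0.699) / (3.55 + 4.86)
Numerator = 3.9154
Denominator = 8.4100
COM = 0.4656


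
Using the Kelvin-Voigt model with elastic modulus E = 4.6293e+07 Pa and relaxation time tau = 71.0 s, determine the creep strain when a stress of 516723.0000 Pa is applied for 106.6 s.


epsilon(t) = (sigma/E) * (1 - exp(-t/tau))
sigma/E = 516723.0000 / 4.6293e+07 = 0.0112
exp(-t/tau) = exp(-106.6 / 71.0) = 0.2228
epsilon = 0.0112 * (1 - 0.2228)
epsilon = 0.0087


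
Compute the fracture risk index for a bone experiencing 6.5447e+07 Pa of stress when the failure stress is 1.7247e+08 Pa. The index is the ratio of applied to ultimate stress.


FRI = applied / ultimate
FRI = 6.5447e+07 / 1.7247e+08
FRI = 0.3795


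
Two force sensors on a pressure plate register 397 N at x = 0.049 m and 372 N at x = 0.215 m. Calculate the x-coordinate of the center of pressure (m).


COP_x = (F1*x1 + F2*x2) / (F1 + F2)
COP_x = (397*0.049 + 372*0.215) / (397 + 372)
Numerator = 99.4330
Denominator = 769
COP_x = 0.1293


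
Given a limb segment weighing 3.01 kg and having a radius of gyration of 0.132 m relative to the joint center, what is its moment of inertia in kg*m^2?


I = m * k^2
I = 3.01 * 0.132^2
k^2 = 0.0174
I = 0.0524


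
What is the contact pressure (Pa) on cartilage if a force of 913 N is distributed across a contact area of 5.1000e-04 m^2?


P = F / A
P = 913 / 5.1000e-04
P = 1.7902e+06


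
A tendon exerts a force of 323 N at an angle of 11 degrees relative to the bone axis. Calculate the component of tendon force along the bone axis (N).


F_eff = F_tendon * cos(theta)
theta = 11 deg = 0.1920 rad
cos(theta) = 0.9816
F_eff = 323 * 0.9816
F_eff = 317.0656


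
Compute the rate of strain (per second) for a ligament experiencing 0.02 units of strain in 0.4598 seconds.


strain_rate = delta_strain / delta_t
strain_rate = 0.02 / 0.4598
strain_rate = 0.0435


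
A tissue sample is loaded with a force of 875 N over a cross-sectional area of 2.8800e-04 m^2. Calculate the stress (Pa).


stress = F / A
stress = 875 / 2.8800e-04
stress = 3.0382e+06


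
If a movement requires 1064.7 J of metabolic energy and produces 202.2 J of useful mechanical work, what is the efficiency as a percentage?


eta = (W_mech / E_meta) * 100
eta = (202.2 / 1064.7) * 100
ratio = 0.1899
eta = 18.9913


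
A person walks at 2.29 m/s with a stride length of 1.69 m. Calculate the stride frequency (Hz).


f = v / stride_length
f = 2.29 / 1.69
f = 1.3550


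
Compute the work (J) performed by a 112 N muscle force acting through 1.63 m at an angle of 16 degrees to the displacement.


W = F * d * cos(theta)
theta = 16 deg = 0.2793 rad
cos(theta) = 0.9613
W = 112 * 1.63 * 0.9613
W = 175.4879


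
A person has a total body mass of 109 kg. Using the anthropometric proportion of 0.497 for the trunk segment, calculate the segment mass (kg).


m_segment = body_mass * fraction
m_segment = 109 * 0.497
m_segment = 54.1730


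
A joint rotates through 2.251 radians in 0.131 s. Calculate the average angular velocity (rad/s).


omega = delta_theta / delta_t
omega = 2.251 / 0.131
omega = 17.1832


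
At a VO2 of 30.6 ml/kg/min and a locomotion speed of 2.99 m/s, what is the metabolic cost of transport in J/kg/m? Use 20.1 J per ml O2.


Power per kg = VO2 * 20.1 / 60
Power per kg = 30.6 * 20.1 / 60 = 10.2510 W/kg
Cost = power_per_kg / speed
Cost = 10.2510 / 2.99
Cost = 3.4284


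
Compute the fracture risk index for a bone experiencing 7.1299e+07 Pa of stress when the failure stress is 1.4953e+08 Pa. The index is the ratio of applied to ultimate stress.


FRI = applied / ultimate
FRI = 7.1299e+07 / 1.4953e+08
FRI = 0.4768


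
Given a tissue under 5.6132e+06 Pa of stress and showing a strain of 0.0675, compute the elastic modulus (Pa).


E = stress / strain
E = 5.6132e+06 / 0.0675
E = 8.3159e+07


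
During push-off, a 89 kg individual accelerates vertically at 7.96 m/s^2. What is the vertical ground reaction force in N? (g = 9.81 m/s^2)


GRF = m * (g + a)
GRF = 89 * (9.81 + 7.96)
GRF = 89 * 17.7700
GRF = 1581.5300


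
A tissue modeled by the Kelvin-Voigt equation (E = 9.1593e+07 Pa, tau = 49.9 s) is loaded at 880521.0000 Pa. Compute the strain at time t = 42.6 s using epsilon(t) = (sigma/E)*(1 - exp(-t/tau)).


epsilon(t) = (sigma/E) * (1 - exp(-t/tau))
sigma/E = 880521.0000 / 9.1593e+07 = 0.0096
exp(-t/tau) = exp(-42.6 / 49.9) = 0.4258
epsilon = 0.0096 * (1 - 0.4258)
epsilon = 0.0055


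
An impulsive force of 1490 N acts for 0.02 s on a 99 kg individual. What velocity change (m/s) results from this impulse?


J = F * dt = 1490 * 0.02 = 29.8000 N*s
delta_v = J / m
delta_v = 29.8000 / 99
delta_v = 0.3010


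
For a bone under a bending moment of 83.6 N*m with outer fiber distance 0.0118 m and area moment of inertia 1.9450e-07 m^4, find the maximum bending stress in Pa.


sigma = M * c / I
sigma = 83.6 * 0.0118 / 1.9450e-07
M * c = 0.9865
sigma = 5.0719e+06


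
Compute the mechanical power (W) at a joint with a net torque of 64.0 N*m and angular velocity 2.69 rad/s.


P = M * omega
P = 64.0 * 2.69
P = 172.1600


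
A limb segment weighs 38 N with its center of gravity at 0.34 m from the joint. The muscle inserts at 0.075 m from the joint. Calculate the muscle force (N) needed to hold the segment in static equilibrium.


F_muscle = W * d_load / d_muscle
F_muscle = 38 * 0.34 / 0.075
Numerator = 12.9200
F_muscle = 172.2667


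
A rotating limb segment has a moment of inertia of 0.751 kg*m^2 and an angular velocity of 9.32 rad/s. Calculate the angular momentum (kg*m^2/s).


L = I * omega
L = 0.751 * 9.32
L = 6.9993


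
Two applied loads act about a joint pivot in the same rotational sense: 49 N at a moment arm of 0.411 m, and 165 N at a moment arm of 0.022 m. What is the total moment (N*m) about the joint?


M = F1 * d1 + F2 * d2
M = 49 * 0.411 + 165 * 0.022
M = 20.1390 + 3.6300
M = 23.7690


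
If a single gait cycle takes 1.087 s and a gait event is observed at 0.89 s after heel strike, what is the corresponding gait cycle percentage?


pct = (event_time / cycle_time) * 100
pct = (0.89 / 1.087) * 100
ratio = 0.8188
pct = 81.8767


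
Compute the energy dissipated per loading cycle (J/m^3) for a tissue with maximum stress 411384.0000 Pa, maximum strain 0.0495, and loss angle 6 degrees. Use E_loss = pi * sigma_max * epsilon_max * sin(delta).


E_loss = pi * sigma_max * epsilon_max * sin(delta)
delta = 6 deg = 0.1047 rad
sin(delta) = 0.1045
E_loss = pi * 411384.0000 * 0.0495 * 0.1045
E_loss = 6687.0879


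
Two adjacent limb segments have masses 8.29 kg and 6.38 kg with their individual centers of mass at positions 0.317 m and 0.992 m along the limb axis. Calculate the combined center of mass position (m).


COM = (m1*x1 + m2*x2) / (m1 + m2)
COM = (8.29*0.317 + 6.38*0.992) / (8.29 + 6.38)
Numerator = 8.9569
Denominator = 14.6700
COM = 0.6106
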